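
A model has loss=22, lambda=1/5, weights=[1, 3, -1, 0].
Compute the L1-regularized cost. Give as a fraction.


L1 norm = sum(|w|) = 5. J = 22 + 1/5 * 5 = 23.

23


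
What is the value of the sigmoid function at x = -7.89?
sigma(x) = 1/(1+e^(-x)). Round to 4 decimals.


sigma(-7.89) = 1/(1+e^(7.89)) = 1/(1+2670.443921) = 1/2671.443921 = 0.0004.

0.0004


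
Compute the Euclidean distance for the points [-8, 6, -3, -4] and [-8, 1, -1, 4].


d = sqrt(sum of squared differences). (-8--8)^2=0, (6-1)^2=25, (-3--1)^2=4, (-4-4)^2=64. Sum = 93.

sqrt(93)


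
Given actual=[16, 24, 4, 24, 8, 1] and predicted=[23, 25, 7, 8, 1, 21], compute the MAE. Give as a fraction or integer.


MAE = (1/6) * (|16-23|=7 + |24-25|=1 + |4-7|=3 + |24-8|=16 + |8-1|=7 + |1-21|=20). Sum = 54. MAE = 9.

9


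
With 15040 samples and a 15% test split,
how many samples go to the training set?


Test set = 15040 * 15% = 2256. Training set = 15040 - 2256 = 12784.

12784


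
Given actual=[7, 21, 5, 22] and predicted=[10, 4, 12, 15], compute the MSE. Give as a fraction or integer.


MSE = (1/4) * ((7-10)^2=9 + (21-4)^2=289 + (5-12)^2=49 + (22-15)^2=49). Sum = 396. MSE = 99.

99


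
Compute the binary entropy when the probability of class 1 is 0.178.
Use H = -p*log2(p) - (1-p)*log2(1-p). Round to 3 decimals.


H = -0.178*log2(0.178) - 0.822*log2(0.822) = 0.676.

0.676


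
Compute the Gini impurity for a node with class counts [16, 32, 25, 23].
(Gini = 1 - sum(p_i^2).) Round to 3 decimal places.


Total = 96. Proportions: 16/96, 32/96, 25/96, 23/96. sum(p_i^2) = 0.2641. Gini = 1 - 0.2641 = 0.7359, which rounds to 0.736.

0.736


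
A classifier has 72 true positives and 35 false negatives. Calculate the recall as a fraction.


Recall = TP / (TP + FN) = 72 / 107 = 72/107.

72/107


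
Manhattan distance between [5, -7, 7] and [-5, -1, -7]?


d = sum of absolute differences: |5--5|=10 + |-7--1|=6 + |7--7|=14 = 30.

30


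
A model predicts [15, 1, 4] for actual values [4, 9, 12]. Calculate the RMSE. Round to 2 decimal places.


MSE = 83.0000. RMSE = sqrt(83.0000) = 9.11.

9.11


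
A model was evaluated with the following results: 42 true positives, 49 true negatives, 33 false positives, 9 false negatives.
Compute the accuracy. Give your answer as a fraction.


Accuracy = (TP + TN) / (TP + TN + FP + FN) = (42 + 49) / 133 = 13/19.

13/19


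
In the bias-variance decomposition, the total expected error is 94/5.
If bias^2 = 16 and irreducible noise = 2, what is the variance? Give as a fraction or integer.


Total error = bias^2 + variance + irreducible noise. So variance = 94/5 - 16 - 2 = 4/5.

4/5


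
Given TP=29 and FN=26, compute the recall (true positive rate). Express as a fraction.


Recall = TP / (TP + FN) = 29 / 55 = 29/55.

29/55


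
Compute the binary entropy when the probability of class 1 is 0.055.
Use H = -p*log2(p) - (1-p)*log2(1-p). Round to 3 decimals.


H = -0.055*log2(0.055) - 0.945*log2(0.945) = 0.307.

0.307


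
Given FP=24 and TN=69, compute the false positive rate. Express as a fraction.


FPR = FP / (FP + TN) = 24 / 93 = 8/31.

8/31


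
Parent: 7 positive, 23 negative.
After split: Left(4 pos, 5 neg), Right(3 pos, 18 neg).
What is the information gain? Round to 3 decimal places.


H(parent) = 0.7838. H(left) = 0.9911, H(right) = 0.5917. Weighted = (9/30)*0.9911 + (21/30)*0.5917 = 0.7115. IG = 0.7838 - 0.7115 = 0.0723, which rounds to 0.072.

0.072


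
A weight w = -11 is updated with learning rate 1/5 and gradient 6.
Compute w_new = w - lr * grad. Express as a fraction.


w_new = -11 - 1/5 * 6 = -11 - 6/5 = -61/5.

-61/5


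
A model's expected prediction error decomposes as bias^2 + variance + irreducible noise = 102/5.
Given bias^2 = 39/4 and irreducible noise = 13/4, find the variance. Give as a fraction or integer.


Total error = bias^2 + variance + irreducible noise. So variance = 102/5 - 39/4 - 13/4 = 37/5.

37/5


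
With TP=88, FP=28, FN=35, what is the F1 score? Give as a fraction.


Precision = 88/116 = 22/29. Recall = 88/123 = 88/123. F1 = 2*P*R/(P+R) = 176/239.

176/239


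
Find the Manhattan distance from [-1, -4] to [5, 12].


d = sum of absolute differences: |-1-5|=6 + |-4-12|=16 = 22.

22


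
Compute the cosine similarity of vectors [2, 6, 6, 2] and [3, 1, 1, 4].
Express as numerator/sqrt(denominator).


dot = 26. |a|^2 = 80, |b|^2 = 27. cos = 26/sqrt(2160).

26/sqrt(2160)


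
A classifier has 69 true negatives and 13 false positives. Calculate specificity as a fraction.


Specificity = TN / (TN + FP) = 69 / 82 = 69/82.

69/82


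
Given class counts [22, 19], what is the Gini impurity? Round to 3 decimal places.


Total = 41. Proportions: 22/41, 19/41. sum(p_i^2) = 0.5027. Gini = 1 - 0.5027 = 0.4973, which rounds to 0.497.

0.497


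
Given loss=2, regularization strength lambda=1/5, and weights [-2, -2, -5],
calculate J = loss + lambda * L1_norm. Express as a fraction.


L1 norm = sum(|w|) = 9. J = 2 + 1/5 * 9 = 19/5.

19/5


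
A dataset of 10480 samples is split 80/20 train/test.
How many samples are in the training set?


Test set = 10480 * 20% = 2096. Training set = 10480 - 2096 = 8384.

8384


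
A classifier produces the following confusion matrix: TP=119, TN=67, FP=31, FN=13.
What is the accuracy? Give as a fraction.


Accuracy = (TP + TN) / (TP + TN + FP + FN) = (119 + 67) / 230 = 93/115.

93/115


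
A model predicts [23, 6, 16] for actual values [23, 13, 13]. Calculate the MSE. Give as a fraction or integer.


MSE = (1/3) * ((23-23)^2=0 + (13-6)^2=49 + (13-16)^2=9). Sum = 58. MSE = 58/3.

58/3


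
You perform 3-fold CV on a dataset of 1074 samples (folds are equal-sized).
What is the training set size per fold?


Each validation fold has 1074/3 = 358 samples. Training set = 1074 - 358 = 716.

716


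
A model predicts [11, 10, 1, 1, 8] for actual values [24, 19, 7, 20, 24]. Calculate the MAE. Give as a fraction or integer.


MAE = (1/5) * (|24-11|=13 + |19-10|=9 + |7-1|=6 + |20-1|=19 + |24-8|=16). Sum = 63. MAE = 63/5.

63/5


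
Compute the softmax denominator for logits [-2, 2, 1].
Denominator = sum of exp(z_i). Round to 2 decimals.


Denom = e^-2=0.1353 + e^2=7.3891 + e^1=2.7183. Sum = 10.2427, which rounds to 10.24.

10.24


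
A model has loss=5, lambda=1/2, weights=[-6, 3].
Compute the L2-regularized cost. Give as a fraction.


L2 sq norm = sum(w^2) = 45. J = 5 + 1/2 * 45 = 55/2.

55/2


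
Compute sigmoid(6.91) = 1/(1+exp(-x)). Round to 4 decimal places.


sigma(6.91) = 1/(1+e^(-6.91)) = 1/(1+0.000998) = 1/1.000998 = 0.9990.

0.9990


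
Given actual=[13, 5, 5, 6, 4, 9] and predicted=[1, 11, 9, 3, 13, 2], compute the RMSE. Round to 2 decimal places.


MSE = 55.8333. RMSE = sqrt(55.8333) = 7.47.

7.47


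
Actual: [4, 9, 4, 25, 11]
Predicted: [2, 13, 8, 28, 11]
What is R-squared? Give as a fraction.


Mean(y) = 53/5. SS_res = 45. SS_tot = 1486/5. R^2 = 1 - 45/(1486/5) = 1261/1486.

1261/1486


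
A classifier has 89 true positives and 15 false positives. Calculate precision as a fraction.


Precision = TP / (TP + FP) = 89 / 104 = 89/104.

89/104


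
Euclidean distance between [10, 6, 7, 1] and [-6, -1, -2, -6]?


d = sqrt(sum of squared differences). (10--6)^2=256, (6--1)^2=49, (7--2)^2=81, (1--6)^2=49. Sum = 435.

sqrt(435)


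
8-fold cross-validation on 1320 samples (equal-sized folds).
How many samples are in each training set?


Each validation fold has 1320/8 = 165 samples. Training set = 1320 - 165 = 1155.

1155


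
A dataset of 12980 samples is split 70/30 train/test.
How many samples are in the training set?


Test set = 12980 * 30% = 3894. Training set = 12980 - 3894 = 9086.

9086


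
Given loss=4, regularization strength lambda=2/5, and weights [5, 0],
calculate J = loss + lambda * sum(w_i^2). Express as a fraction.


L2 sq norm = sum(w^2) = 25. J = 4 + 2/5 * 25 = 14.

14


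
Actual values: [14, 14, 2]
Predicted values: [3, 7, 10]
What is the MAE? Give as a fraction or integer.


MAE = (1/3) * (|14-3|=11 + |14-7|=7 + |2-10|=8). Sum = 26. MAE = 26/3.

26/3


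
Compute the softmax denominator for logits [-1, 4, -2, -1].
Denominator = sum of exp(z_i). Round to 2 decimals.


Denom = e^-1=0.3679 + e^4=54.5982 + e^-2=0.1353 + e^-1=0.3679. Sum = 55.4693, which rounds to 55.47.

55.47


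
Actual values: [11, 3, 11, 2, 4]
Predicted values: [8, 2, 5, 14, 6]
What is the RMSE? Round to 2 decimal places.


MSE = 38.8000. RMSE = sqrt(38.8000) = 6.23.

6.23


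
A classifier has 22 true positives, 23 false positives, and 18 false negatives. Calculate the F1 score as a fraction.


Precision = 22/45 = 22/45. Recall = 22/40 = 11/20. F1 = 2*P*R/(P+R) = 44/85.

44/85


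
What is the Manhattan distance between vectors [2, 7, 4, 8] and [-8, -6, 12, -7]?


d = sum of absolute differences: |2--8|=10 + |7--6|=13 + |4-12|=8 + |8--7|=15 = 46.

46


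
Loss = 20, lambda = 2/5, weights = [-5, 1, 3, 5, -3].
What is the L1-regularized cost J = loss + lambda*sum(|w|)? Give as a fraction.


L1 norm = sum(|w|) = 17. J = 20 + 2/5 * 17 = 134/5.

134/5


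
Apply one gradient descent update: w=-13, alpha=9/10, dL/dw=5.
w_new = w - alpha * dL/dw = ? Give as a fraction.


w_new = -13 - 9/10 * 5 = -13 - 9/2 = -35/2.

-35/2


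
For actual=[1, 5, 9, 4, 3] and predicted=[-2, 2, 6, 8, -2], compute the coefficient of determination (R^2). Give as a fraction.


Mean(y) = 22/5. SS_res = 68. SS_tot = 176/5. R^2 = 1 - 68/(176/5) = -41/44.

-41/44


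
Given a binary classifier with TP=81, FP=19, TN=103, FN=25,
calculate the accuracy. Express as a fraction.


Accuracy = (TP + TN) / (TP + TN + FP + FN) = (81 + 103) / 228 = 46/57.

46/57


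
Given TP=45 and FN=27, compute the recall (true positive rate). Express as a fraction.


Recall = TP / (TP + FN) = 45 / 72 = 5/8.

5/8


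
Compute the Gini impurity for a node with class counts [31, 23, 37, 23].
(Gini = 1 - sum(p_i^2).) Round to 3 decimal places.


Total = 114. Proportions: 31/114, 23/114, 37/114, 23/114. sum(p_i^2) = 0.2607. Gini = 1 - 0.2607 = 0.7393, which rounds to 0.739.

0.739


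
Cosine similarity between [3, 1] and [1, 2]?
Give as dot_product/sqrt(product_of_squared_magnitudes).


dot = 5. |a|^2 = 10, |b|^2 = 5. cos = 5/sqrt(50).

5/sqrt(50)


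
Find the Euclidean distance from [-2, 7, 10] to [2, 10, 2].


d = sqrt(sum of squared differences). (-2-2)^2=16, (7-10)^2=9, (10-2)^2=64. Sum = 89.

sqrt(89)


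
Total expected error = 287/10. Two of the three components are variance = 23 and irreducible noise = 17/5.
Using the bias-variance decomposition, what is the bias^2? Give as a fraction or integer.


Total error = bias^2 + variance + irreducible noise. So bias^2 = 287/10 - 23 - 17/5 = 23/10.

23/10


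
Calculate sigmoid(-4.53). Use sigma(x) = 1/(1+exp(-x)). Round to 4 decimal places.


sigma(-4.53) = 1/(1+e^(4.53)) = 1/(1+92.758561) = 1/93.758561 = 0.0107.

0.0107


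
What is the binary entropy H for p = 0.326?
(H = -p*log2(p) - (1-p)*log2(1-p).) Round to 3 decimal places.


H = -0.326*log2(0.326) - 0.674*log2(0.674) = 0.911.

0.911


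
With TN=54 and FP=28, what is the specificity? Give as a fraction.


Specificity = TN / (TN + FP) = 54 / 82 = 27/41.

27/41


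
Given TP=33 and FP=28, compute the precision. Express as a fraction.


Precision = TP / (TP + FP) = 33 / 61 = 33/61.

33/61


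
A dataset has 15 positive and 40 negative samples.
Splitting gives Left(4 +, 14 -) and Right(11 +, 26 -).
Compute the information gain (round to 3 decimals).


H(parent) = 0.8454. H(left) = 0.7642, H(right) = 0.8780. Weighted = (18/55)*0.7642 + (37/55)*0.8780 = 0.8408. IG = 0.8454 - 0.8408 = 0.0046, which rounds to 0.005.

0.005


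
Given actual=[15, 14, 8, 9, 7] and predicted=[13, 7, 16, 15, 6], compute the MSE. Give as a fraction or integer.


MSE = (1/5) * ((15-13)^2=4 + (14-7)^2=49 + (8-16)^2=64 + (9-15)^2=36 + (7-6)^2=1). Sum = 154. MSE = 154/5.

154/5


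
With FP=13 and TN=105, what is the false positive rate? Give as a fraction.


FPR = FP / (FP + TN) = 13 / 118 = 13/118.

13/118


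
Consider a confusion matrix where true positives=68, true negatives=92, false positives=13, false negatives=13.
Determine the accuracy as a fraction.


Accuracy = (TP + TN) / (TP + TN + FP + FN) = (68 + 92) / 186 = 80/93.

80/93


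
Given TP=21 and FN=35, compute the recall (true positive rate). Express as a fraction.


Recall = TP / (TP + FN) = 21 / 56 = 3/8.

3/8


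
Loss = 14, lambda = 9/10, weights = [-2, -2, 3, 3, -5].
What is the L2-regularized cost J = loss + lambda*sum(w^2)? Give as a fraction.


L2 sq norm = sum(w^2) = 51. J = 14 + 9/10 * 51 = 599/10.

599/10


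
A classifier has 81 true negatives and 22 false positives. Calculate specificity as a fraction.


Specificity = TN / (TN + FP) = 81 / 103 = 81/103.

81/103


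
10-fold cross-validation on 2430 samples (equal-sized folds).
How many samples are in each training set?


Each validation fold has 2430/10 = 243 samples. Training set = 2430 - 243 = 2187.

2187


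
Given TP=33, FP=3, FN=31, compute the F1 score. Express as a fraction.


Precision = 33/36 = 11/12. Recall = 33/64 = 33/64. F1 = 2*P*R/(P+R) = 33/50.

33/50


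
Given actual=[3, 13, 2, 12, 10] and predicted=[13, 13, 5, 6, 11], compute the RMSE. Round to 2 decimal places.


MSE = 29.2000. RMSE = sqrt(29.2000) = 5.40.

5.40


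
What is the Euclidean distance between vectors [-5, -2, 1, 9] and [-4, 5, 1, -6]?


d = sqrt(sum of squared differences). (-5--4)^2=1, (-2-5)^2=49, (1-1)^2=0, (9--6)^2=225. Sum = 275.

sqrt(275)


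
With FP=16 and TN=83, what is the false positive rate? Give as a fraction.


FPR = FP / (FP + TN) = 16 / 99 = 16/99.

16/99


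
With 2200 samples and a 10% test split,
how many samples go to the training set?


Test set = 2200 * 10% = 220. Training set = 2200 - 220 = 1980.

1980


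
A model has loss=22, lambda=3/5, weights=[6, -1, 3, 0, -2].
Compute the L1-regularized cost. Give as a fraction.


L1 norm = sum(|w|) = 12. J = 22 + 3/5 * 12 = 146/5.

146/5


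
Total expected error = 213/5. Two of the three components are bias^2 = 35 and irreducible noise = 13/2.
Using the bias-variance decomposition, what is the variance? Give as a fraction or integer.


Total error = bias^2 + variance + irreducible noise. So variance = 213/5 - 35 - 13/2 = 11/10.

11/10


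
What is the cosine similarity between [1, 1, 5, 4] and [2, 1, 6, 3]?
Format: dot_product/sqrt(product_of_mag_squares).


dot = 45. |a|^2 = 43, |b|^2 = 50. cos = 45/sqrt(2150).

45/sqrt(2150)


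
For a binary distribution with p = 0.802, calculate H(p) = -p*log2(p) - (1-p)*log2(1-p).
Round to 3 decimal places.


H = -0.802*log2(0.802) - 0.198*log2(0.198) = 0.718.

0.718


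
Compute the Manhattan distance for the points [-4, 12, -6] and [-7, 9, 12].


d = sum of absolute differences: |-4--7|=3 + |12-9|=3 + |-6-12|=18 = 24.

24


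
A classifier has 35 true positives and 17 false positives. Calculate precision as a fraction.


Precision = TP / (TP + FP) = 35 / 52 = 35/52.

35/52


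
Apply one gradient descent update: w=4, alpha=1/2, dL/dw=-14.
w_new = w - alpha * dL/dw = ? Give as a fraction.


w_new = 4 - 1/2 * -14 = 4 - -7 = 11.

11


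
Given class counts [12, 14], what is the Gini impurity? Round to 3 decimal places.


Total = 26. Proportions: 12/26, 14/26. sum(p_i^2) = 0.5030. Gini = 1 - 0.5030 = 0.4970, which rounds to 0.497.

0.497


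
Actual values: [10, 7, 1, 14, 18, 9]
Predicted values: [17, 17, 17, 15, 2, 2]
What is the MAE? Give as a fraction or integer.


MAE = (1/6) * (|10-17|=7 + |7-17|=10 + |1-17|=16 + |14-15|=1 + |18-2|=16 + |9-2|=7). Sum = 57. MAE = 19/2.

19/2


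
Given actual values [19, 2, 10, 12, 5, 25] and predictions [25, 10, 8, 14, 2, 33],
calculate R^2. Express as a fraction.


Mean(y) = 73/6. SS_res = 181. SS_tot = 2225/6. R^2 = 1 - 181/(2225/6) = 1139/2225.

1139/2225


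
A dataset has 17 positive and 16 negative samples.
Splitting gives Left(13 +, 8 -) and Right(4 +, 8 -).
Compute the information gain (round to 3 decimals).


H(parent) = 0.9993. H(left) = 0.9587, H(right) = 0.9183. Weighted = (21/33)*0.9587 + (12/33)*0.9183 = 0.9440. IG = 0.9993 - 0.9440 = 0.0553, which rounds to 0.055.

0.055


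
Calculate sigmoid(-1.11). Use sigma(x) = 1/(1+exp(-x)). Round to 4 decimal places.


sigma(-1.11) = 1/(1+e^(1.11)) = 1/(1+3.034358) = 1/4.034358 = 0.2479.

0.2479


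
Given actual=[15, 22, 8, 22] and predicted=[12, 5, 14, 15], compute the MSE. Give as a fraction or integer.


MSE = (1/4) * ((15-12)^2=9 + (22-5)^2=289 + (8-14)^2=36 + (22-15)^2=49). Sum = 383. MSE = 383/4.

383/4


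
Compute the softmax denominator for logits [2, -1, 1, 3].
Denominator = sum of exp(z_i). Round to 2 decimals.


Denom = e^2=7.3891 + e^-1=0.3679 + e^1=2.7183 + e^3=20.0855. Sum = 30.5608, which rounds to 30.56.

30.56


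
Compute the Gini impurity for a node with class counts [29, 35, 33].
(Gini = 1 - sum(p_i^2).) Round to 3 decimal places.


Total = 97. Proportions: 29/97, 35/97, 33/97. sum(p_i^2) = 0.3353. Gini = 1 - 0.3353 = 0.6647, which rounds to 0.665.

0.665


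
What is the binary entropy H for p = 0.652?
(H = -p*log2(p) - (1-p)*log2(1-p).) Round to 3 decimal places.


H = -0.652*log2(0.652) - 0.348*log2(0.348) = 0.932.

0.932


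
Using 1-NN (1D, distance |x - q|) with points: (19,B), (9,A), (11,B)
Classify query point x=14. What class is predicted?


Distances: |19-14|=5, |9-14|=5, |11-14|=3. 1 nearest: (11,B). Counts: {'B': 1}. Majority class: B.

B


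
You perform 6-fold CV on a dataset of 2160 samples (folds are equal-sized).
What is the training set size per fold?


Each validation fold has 2160/6 = 360 samples. Training set = 2160 - 360 = 1800.

1800


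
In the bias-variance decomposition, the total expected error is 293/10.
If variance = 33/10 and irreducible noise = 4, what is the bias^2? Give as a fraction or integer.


Total error = bias^2 + variance + irreducible noise. So bias^2 = 293/10 - 33/10 - 4 = 22.

22


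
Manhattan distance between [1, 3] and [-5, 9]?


d = sum of absolute differences: |1--5|=6 + |3-9|=6 = 12.

12


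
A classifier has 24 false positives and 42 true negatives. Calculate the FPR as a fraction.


FPR = FP / (FP + TN) = 24 / 66 = 4/11.

4/11


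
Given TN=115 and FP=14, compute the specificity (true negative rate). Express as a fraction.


Specificity = TN / (TN + FP) = 115 / 129 = 115/129.

115/129


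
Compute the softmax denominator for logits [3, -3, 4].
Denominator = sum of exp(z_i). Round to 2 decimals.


Denom = e^3=20.0855 + e^-3=0.0498 + e^4=54.5982. Sum = 74.7335, which rounds to 74.73.

74.73


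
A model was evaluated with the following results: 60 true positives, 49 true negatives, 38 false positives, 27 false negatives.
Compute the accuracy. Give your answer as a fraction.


Accuracy = (TP + TN) / (TP + TN + FP + FN) = (60 + 49) / 174 = 109/174.

109/174


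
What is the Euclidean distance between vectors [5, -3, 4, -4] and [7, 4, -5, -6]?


d = sqrt(sum of squared differences). (5-7)^2=4, (-3-4)^2=49, (4--5)^2=81, (-4--6)^2=4. Sum = 138.

sqrt(138)


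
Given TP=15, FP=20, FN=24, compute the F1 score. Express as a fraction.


Precision = 15/35 = 3/7. Recall = 15/39 = 5/13. F1 = 2*P*R/(P+R) = 15/37.

15/37


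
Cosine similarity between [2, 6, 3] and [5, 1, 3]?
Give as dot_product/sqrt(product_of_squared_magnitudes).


dot = 25. |a|^2 = 49, |b|^2 = 35. cos = 25/sqrt(1715).

25/sqrt(1715)


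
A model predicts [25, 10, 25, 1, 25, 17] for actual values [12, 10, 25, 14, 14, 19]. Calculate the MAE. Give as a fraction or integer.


MAE = (1/6) * (|12-25|=13 + |10-10|=0 + |25-25|=0 + |14-1|=13 + |14-25|=11 + |19-17|=2). Sum = 39. MAE = 13/2.

13/2


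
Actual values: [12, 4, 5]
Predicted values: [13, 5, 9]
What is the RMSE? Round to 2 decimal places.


MSE = 6.0000. RMSE = sqrt(6.0000) = 2.45.

2.45


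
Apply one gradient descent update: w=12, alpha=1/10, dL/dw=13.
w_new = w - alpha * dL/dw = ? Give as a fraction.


w_new = 12 - 1/10 * 13 = 12 - 13/10 = 107/10.

107/10


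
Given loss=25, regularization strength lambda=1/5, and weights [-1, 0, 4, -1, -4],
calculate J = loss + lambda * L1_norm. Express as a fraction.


L1 norm = sum(|w|) = 10. J = 25 + 1/5 * 10 = 27.

27


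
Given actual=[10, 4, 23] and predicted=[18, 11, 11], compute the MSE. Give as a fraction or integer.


MSE = (1/3) * ((10-18)^2=64 + (4-11)^2=49 + (23-11)^2=144). Sum = 257. MSE = 257/3.

257/3


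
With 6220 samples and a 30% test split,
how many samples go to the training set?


Test set = 6220 * 30% = 1866. Training set = 6220 - 1866 = 4354.

4354


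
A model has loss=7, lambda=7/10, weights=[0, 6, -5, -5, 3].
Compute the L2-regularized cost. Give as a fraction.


L2 sq norm = sum(w^2) = 95. J = 7 + 7/10 * 95 = 147/2.

147/2


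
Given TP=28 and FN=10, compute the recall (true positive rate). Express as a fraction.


Recall = TP / (TP + FN) = 28 / 38 = 14/19.

14/19


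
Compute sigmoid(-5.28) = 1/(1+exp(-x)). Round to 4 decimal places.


sigma(-5.28) = 1/(1+e^(5.28)) = 1/(1+196.369875) = 1/197.369875 = 0.0051.

0.0051


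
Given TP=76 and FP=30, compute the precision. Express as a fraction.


Precision = TP / (TP + FP) = 76 / 106 = 38/53.

38/53


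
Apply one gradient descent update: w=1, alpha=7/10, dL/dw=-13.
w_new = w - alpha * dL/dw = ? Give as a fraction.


w_new = 1 - 7/10 * -13 = 1 - -91/10 = 101/10.

101/10


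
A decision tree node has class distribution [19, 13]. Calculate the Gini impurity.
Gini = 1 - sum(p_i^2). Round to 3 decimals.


Total = 32. Proportions: 19/32, 13/32. sum(p_i^2) = 0.5176. Gini = 1 - 0.5176 = 0.4824, which rounds to 0.482.

0.482


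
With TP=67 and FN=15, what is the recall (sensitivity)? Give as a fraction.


Recall = TP / (TP + FN) = 67 / 82 = 67/82.

67/82


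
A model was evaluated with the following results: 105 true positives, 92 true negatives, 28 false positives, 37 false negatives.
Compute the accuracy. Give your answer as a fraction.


Accuracy = (TP + TN) / (TP + TN + FP + FN) = (105 + 92) / 262 = 197/262.

197/262


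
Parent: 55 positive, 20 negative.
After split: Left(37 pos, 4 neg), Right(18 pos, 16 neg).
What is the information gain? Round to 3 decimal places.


H(parent) = 0.8366. H(left) = 0.4612, H(right) = 0.9975. Weighted = (41/75)*0.4612 + (34/75)*0.9975 = 0.7043. IG = 0.8366 - 0.7043 = 0.1323, which rounds to 0.132.

0.132


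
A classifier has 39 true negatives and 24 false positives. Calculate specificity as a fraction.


Specificity = TN / (TN + FP) = 39 / 63 = 13/21.

13/21


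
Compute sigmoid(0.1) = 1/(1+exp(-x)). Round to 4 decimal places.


sigma(0.1) = 1/(1+e^(-0.1)) = 1/(1+0.904837) = 1/1.904837 = 0.5250.

0.5250


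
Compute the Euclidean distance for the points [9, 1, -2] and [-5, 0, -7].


d = sqrt(sum of squared differences). (9--5)^2=196, (1-0)^2=1, (-2--7)^2=25. Sum = 222.

sqrt(222)


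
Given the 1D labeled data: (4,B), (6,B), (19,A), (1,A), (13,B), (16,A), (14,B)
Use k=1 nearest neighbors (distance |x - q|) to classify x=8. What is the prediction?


Distances: |4-8|=4, |6-8|=2, |19-8|=11, |1-8|=7, |13-8|=5, |16-8|=8, |14-8|=6. 1 nearest: (6,B). Counts: {'B': 1}. Majority class: B.

B


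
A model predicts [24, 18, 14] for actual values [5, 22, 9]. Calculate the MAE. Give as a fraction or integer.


MAE = (1/3) * (|5-24|=19 + |22-18|=4 + |9-14|=5). Sum = 28. MAE = 28/3.

28/3


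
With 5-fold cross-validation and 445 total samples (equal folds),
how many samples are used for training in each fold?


Each validation fold has 445/5 = 89 samples. Training set = 445 - 89 = 356.

356


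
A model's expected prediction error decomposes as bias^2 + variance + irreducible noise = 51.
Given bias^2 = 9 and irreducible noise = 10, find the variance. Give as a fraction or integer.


Total error = bias^2 + variance + irreducible noise. So variance = 51 - 9 - 10 = 32.

32


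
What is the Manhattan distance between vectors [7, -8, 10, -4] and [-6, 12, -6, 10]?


d = sum of absolute differences: |7--6|=13 + |-8-12|=20 + |10--6|=16 + |-4-10|=14 = 63.

63


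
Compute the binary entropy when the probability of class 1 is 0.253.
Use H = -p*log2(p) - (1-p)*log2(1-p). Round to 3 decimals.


H = -0.253*log2(0.253) - 0.747*log2(0.747) = 0.816.

0.816


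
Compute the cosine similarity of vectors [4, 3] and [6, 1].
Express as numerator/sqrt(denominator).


dot = 27. |a|^2 = 25, |b|^2 = 37. cos = 27/sqrt(925).

27/sqrt(925)


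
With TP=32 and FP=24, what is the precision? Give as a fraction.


Precision = TP / (TP + FP) = 32 / 56 = 4/7.

4/7


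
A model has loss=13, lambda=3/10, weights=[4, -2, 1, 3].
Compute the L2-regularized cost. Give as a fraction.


L2 sq norm = sum(w^2) = 30. J = 13 + 3/10 * 30 = 22.

22


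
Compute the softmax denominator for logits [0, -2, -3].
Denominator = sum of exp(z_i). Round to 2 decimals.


Denom = e^0=1.0000 + e^-2=0.1353 + e^-3=0.0498. Sum = 1.1851, which rounds to 1.19.

1.19


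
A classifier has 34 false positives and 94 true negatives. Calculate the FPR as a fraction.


FPR = FP / (FP + TN) = 34 / 128 = 17/64.

17/64


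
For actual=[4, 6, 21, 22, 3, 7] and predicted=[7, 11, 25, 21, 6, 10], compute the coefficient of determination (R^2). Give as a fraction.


Mean(y) = 21/2. SS_res = 69. SS_tot = 747/2. R^2 = 1 - 69/(747/2) = 203/249.

203/249


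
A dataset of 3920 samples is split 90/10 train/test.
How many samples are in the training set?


Test set = 3920 * 10% = 392. Training set = 3920 - 392 = 3528.

3528


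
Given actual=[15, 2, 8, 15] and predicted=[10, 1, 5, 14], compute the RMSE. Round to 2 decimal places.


MSE = 9.0000. RMSE = sqrt(9.0000) = 3.00.

3.00


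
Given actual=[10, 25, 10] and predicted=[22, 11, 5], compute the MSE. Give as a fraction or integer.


MSE = (1/3) * ((10-22)^2=144 + (25-11)^2=196 + (10-5)^2=25). Sum = 365. MSE = 365/3.

365/3


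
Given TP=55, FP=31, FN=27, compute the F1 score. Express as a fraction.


Precision = 55/86 = 55/86. Recall = 55/82 = 55/82. F1 = 2*P*R/(P+R) = 55/84.

55/84


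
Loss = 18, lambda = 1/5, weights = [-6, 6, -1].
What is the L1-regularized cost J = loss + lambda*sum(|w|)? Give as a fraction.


L1 norm = sum(|w|) = 13. J = 18 + 1/5 * 13 = 103/5.

103/5


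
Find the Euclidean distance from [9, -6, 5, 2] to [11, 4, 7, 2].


d = sqrt(sum of squared differences). (9-11)^2=4, (-6-4)^2=100, (5-7)^2=4, (2-2)^2=0. Sum = 108.

sqrt(108)


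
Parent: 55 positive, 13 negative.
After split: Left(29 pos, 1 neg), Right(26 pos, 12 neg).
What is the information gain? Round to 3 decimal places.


H(parent) = 0.7039. H(left) = 0.2108, H(right) = 0.8997. Weighted = (30/68)*0.2108 + (38/68)*0.8997 = 0.5958. IG = 0.7039 - 0.5958 = 0.1081, which rounds to 0.108.

0.108


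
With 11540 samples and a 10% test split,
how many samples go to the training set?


Test set = 11540 * 10% = 1154. Training set = 11540 - 1154 = 10386.

10386


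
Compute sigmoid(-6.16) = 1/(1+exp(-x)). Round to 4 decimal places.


sigma(-6.16) = 1/(1+e^(6.16)) = 1/(1+473.428075) = 1/474.428075 = 0.0021.

0.0021


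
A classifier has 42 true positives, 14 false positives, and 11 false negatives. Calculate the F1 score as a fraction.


Precision = 42/56 = 3/4. Recall = 42/53 = 42/53. F1 = 2*P*R/(P+R) = 84/109.

84/109


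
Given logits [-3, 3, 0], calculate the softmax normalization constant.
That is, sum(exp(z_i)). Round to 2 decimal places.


Denom = e^-3=0.0498 + e^3=20.0855 + e^0=1.0000. Sum = 21.1353, which rounds to 21.14.

21.14


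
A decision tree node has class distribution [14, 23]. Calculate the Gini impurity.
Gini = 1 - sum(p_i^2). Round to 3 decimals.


Total = 37. Proportions: 14/37, 23/37. sum(p_i^2) = 0.5296. Gini = 1 - 0.5296 = 0.4704, which rounds to 0.470.

0.470


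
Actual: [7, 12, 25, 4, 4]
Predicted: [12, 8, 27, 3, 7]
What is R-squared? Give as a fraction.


Mean(y) = 52/5. SS_res = 55. SS_tot = 1546/5. R^2 = 1 - 55/(1546/5) = 1271/1546.

1271/1546


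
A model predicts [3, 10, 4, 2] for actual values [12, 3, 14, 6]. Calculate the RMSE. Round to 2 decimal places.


MSE = 61.5000. RMSE = sqrt(61.5000) = 7.84.

7.84


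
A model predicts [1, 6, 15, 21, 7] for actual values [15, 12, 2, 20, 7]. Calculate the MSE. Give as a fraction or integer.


MSE = (1/5) * ((15-1)^2=196 + (12-6)^2=36 + (2-15)^2=169 + (20-21)^2=1 + (7-7)^2=0). Sum = 402. MSE = 402/5.

402/5


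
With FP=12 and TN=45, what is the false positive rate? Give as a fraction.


FPR = FP / (FP + TN) = 12 / 57 = 4/19.

4/19


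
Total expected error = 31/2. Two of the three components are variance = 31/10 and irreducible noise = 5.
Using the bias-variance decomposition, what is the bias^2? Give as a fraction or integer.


Total error = bias^2 + variance + irreducible noise. So bias^2 = 31/2 - 31/10 - 5 = 37/5.

37/5


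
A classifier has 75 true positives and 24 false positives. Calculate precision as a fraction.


Precision = TP / (TP + FP) = 75 / 99 = 25/33.

25/33


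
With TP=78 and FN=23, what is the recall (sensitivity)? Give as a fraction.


Recall = TP / (TP + FN) = 78 / 101 = 78/101.

78/101


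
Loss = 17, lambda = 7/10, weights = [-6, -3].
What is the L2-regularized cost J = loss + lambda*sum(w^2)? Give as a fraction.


L2 sq norm = sum(w^2) = 45. J = 17 + 7/10 * 45 = 97/2.

97/2


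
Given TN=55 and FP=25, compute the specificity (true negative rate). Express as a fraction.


Specificity = TN / (TN + FP) = 55 / 80 = 11/16.

11/16


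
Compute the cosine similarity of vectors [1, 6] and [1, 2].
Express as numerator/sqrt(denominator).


dot = 13. |a|^2 = 37, |b|^2 = 5. cos = 13/sqrt(185).

13/sqrt(185)


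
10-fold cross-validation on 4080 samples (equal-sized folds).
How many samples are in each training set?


Each validation fold has 4080/10 = 408 samples. Training set = 4080 - 408 = 3672.

3672


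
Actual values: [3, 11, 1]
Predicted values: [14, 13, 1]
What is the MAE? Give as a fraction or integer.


MAE = (1/3) * (|3-14|=11 + |11-13|=2 + |1-1|=0). Sum = 13. MAE = 13/3.

13/3


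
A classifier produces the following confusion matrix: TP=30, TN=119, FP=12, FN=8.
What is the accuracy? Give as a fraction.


Accuracy = (TP + TN) / (TP + TN + FP + FN) = (30 + 119) / 169 = 149/169.

149/169


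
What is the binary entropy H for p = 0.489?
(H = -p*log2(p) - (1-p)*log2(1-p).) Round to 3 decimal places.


H = -0.489*log2(0.489) - 0.511*log2(0.511) = 1.000.

1.000


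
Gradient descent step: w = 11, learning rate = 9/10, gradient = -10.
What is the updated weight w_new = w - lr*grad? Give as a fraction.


w_new = 11 - 9/10 * -10 = 11 - -9 = 20.

20


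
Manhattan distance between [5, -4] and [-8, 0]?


d = sum of absolute differences: |5--8|=13 + |-4-0|=4 = 17.

17


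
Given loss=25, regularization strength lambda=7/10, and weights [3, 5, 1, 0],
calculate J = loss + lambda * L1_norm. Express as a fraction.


L1 norm = sum(|w|) = 9. J = 25 + 7/10 * 9 = 313/10.

313/10


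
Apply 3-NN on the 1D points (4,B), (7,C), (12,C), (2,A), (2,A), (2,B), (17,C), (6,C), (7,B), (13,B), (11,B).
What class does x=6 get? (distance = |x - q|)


Distances: |4-6|=2, |7-6|=1, |12-6|=6, |2-6|=4, |2-6|=4, |2-6|=4, |17-6|=11, |6-6|=0, |7-6|=1, |13-6|=7, |11-6|=5. 3 nearest: (6,C), (7,B), (7,C). Counts: {'C': 2, 'B': 1}. Majority class: C.

C


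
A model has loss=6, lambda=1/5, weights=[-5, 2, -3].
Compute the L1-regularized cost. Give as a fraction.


L1 norm = sum(|w|) = 10. J = 6 + 1/5 * 10 = 8.

8


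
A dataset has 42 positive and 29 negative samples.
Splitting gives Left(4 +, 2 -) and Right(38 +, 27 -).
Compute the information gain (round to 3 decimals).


H(parent) = 0.9757. H(left) = 0.9183, H(right) = 0.9792. Weighted = (6/71)*0.9183 + (65/71)*0.9792 = 0.9741. IG = 0.9757 - 0.9741 = 0.0016, which rounds to 0.002.

0.002


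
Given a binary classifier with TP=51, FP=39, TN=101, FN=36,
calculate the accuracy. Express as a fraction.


Accuracy = (TP + TN) / (TP + TN + FP + FN) = (51 + 101) / 227 = 152/227.

152/227


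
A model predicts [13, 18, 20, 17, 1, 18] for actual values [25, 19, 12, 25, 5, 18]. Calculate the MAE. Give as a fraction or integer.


MAE = (1/6) * (|25-13|=12 + |19-18|=1 + |12-20|=8 + |25-17|=8 + |5-1|=4 + |18-18|=0). Sum = 33. MAE = 11/2.

11/2


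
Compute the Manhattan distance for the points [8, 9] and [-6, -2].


d = sum of absolute differences: |8--6|=14 + |9--2|=11 = 25.

25


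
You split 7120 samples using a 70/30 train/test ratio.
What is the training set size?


Test set = 7120 * 30% = 2136. Training set = 7120 - 2136 = 4984.

4984


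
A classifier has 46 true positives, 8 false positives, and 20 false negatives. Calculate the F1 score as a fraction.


Precision = 46/54 = 23/27. Recall = 46/66 = 23/33. F1 = 2*P*R/(P+R) = 23/30.

23/30


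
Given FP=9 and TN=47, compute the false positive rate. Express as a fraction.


FPR = FP / (FP + TN) = 9 / 56 = 9/56.

9/56


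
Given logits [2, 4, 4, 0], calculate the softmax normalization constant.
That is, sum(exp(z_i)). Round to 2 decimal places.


Denom = e^2=7.3891 + e^4=54.5982 + e^4=54.5982 + e^0=1.0000. Sum = 117.5855, which rounds to 117.59.

117.59


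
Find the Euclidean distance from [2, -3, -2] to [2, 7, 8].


d = sqrt(sum of squared differences). (2-2)^2=0, (-3-7)^2=100, (-2-8)^2=100. Sum = 200.

sqrt(200)


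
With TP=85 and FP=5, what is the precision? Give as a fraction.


Precision = TP / (TP + FP) = 85 / 90 = 17/18.

17/18


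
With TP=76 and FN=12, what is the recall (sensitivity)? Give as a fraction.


Recall = TP / (TP + FN) = 76 / 88 = 19/22.

19/22


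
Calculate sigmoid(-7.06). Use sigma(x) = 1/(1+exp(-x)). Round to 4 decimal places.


sigma(-7.06) = 1/(1+e^(7.06)) = 1/(1+1164.445166) = 1/1165.445166 = 0.0009.

0.0009


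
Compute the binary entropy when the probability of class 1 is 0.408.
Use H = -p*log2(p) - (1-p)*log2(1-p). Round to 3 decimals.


H = -0.408*log2(0.408) - 0.592*log2(0.592) = 0.975.

0.975


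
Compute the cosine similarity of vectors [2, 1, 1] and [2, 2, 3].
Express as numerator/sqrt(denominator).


dot = 9. |a|^2 = 6, |b|^2 = 17. cos = 9/sqrt(102).

9/sqrt(102)


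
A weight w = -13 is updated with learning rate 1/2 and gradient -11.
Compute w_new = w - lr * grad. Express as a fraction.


w_new = -13 - 1/2 * -11 = -13 - -11/2 = -15/2.

-15/2


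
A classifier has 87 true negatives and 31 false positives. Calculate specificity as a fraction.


Specificity = TN / (TN + FP) = 87 / 118 = 87/118.

87/118


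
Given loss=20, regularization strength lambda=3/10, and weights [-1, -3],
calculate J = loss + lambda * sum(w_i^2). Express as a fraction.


L2 sq norm = sum(w^2) = 10. J = 20 + 3/10 * 10 = 23.

23


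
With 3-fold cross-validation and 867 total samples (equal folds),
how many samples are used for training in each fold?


Each validation fold has 867/3 = 289 samples. Training set = 867 - 289 = 578.

578


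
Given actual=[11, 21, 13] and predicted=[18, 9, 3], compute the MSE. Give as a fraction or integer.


MSE = (1/3) * ((11-18)^2=49 + (21-9)^2=144 + (13-3)^2=100). Sum = 293. MSE = 293/3.

293/3


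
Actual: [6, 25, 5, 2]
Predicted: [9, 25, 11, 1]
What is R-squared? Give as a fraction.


Mean(y) = 19/2. SS_res = 46. SS_tot = 329. R^2 = 1 - 46/(329) = 283/329.

283/329


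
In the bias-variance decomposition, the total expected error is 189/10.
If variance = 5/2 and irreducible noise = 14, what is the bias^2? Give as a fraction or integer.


Total error = bias^2 + variance + irreducible noise. So bias^2 = 189/10 - 5/2 - 14 = 12/5.

12/5


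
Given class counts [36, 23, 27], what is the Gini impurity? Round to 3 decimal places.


Total = 86. Proportions: 36/86, 23/86, 27/86. sum(p_i^2) = 0.3453. Gini = 1 - 0.3453 = 0.6547, which rounds to 0.655.

0.655


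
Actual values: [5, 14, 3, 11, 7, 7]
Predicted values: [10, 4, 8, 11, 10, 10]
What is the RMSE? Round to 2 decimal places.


MSE = 28.0000. RMSE = sqrt(28.0000) = 5.29.

5.29


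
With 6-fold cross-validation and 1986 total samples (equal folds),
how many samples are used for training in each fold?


Each validation fold has 1986/6 = 331 samples. Training set = 1986 - 331 = 1655.

1655


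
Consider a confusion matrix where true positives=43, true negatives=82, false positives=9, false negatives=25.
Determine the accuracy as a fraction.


Accuracy = (TP + TN) / (TP + TN + FP + FN) = (43 + 82) / 159 = 125/159.

125/159


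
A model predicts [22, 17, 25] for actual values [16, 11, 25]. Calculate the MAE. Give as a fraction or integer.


MAE = (1/3) * (|16-22|=6 + |11-17|=6 + |25-25|=0). Sum = 12. MAE = 4.

4


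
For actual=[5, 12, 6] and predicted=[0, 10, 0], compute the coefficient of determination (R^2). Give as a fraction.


Mean(y) = 23/3. SS_res = 65. SS_tot = 86/3. R^2 = 1 - 65/(86/3) = -109/86.

-109/86


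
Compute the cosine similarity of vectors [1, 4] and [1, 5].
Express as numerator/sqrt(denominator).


dot = 21. |a|^2 = 17, |b|^2 = 26. cos = 21/sqrt(442).

21/sqrt(442)


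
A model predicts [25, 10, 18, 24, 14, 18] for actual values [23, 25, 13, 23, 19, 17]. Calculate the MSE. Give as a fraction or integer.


MSE = (1/6) * ((23-25)^2=4 + (25-10)^2=225 + (13-18)^2=25 + (23-24)^2=1 + (19-14)^2=25 + (17-18)^2=1). Sum = 281. MSE = 281/6.

281/6


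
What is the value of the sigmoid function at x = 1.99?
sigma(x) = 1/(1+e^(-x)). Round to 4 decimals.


sigma(1.99) = 1/(1+e^(-1.99)) = 1/(1+0.136695) = 1/1.136695 = 0.8797.

0.8797


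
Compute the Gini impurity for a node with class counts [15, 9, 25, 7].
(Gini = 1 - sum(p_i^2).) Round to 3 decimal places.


Total = 56. Proportions: 15/56, 9/56, 25/56, 7/56. sum(p_i^2) = 0.3125. Gini = 1 - 0.3125 = 0.6875, which rounds to 0.688.

0.688


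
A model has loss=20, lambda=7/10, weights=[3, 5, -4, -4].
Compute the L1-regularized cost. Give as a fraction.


L1 norm = sum(|w|) = 16. J = 20 + 7/10 * 16 = 156/5.

156/5


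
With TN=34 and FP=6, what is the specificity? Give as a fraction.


Specificity = TN / (TN + FP) = 34 / 40 = 17/20.

17/20


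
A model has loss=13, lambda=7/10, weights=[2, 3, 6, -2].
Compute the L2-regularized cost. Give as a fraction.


L2 sq norm = sum(w^2) = 53. J = 13 + 7/10 * 53 = 501/10.

501/10


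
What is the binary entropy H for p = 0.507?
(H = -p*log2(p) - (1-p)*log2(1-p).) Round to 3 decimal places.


H = -0.507*log2(0.507) - 0.493*log2(0.493) = 1.000.

1.000


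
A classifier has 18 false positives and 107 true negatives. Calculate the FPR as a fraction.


FPR = FP / (FP + TN) = 18 / 125 = 18/125.

18/125


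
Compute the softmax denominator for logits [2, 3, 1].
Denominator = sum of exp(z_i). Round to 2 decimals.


Denom = e^2=7.3891 + e^3=20.0855 + e^1=2.7183. Sum = 30.1929, which rounds to 30.19.

30.19


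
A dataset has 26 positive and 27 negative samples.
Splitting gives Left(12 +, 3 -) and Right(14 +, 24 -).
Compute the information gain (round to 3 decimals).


H(parent) = 0.9997. H(left) = 0.7219, H(right) = 0.9495. Weighted = (15/53)*0.7219 + (38/53)*0.9495 = 0.8851. IG = 0.9997 - 0.8851 = 0.1146, which rounds to 0.115.

0.115
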